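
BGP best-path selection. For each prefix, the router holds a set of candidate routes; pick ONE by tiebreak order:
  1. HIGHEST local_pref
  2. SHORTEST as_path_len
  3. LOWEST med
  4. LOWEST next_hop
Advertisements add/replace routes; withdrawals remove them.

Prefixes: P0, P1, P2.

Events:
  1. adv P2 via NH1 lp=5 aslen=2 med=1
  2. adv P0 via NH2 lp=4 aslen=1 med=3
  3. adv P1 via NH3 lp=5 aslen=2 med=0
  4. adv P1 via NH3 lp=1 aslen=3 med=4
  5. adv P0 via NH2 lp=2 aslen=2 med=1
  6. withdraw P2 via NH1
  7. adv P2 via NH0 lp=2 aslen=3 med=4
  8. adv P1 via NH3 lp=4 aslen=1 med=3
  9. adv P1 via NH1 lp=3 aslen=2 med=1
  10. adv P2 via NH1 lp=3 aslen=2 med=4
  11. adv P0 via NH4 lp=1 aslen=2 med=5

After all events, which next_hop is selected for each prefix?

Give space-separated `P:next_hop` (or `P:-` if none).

Op 1: best P0=- P1=- P2=NH1
Op 2: best P0=NH2 P1=- P2=NH1
Op 3: best P0=NH2 P1=NH3 P2=NH1
Op 4: best P0=NH2 P1=NH3 P2=NH1
Op 5: best P0=NH2 P1=NH3 P2=NH1
Op 6: best P0=NH2 P1=NH3 P2=-
Op 7: best P0=NH2 P1=NH3 P2=NH0
Op 8: best P0=NH2 P1=NH3 P2=NH0
Op 9: best P0=NH2 P1=NH3 P2=NH0
Op 10: best P0=NH2 P1=NH3 P2=NH1
Op 11: best P0=NH2 P1=NH3 P2=NH1

Answer: P0:NH2 P1:NH3 P2:NH1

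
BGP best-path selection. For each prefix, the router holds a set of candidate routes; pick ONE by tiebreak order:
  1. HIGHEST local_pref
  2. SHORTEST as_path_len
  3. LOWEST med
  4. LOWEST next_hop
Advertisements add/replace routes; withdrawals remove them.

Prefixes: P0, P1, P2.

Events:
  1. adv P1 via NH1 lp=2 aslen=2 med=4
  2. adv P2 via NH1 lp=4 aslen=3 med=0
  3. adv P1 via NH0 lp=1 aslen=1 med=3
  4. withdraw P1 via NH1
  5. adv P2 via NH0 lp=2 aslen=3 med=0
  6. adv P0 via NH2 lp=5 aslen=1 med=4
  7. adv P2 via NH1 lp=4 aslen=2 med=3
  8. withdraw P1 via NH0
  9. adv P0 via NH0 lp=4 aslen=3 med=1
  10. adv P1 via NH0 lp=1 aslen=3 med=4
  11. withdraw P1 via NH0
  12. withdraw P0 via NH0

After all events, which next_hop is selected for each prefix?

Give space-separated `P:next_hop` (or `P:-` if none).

Answer: P0:NH2 P1:- P2:NH1

Derivation:
Op 1: best P0=- P1=NH1 P2=-
Op 2: best P0=- P1=NH1 P2=NH1
Op 3: best P0=- P1=NH1 P2=NH1
Op 4: best P0=- P1=NH0 P2=NH1
Op 5: best P0=- P1=NH0 P2=NH1
Op 6: best P0=NH2 P1=NH0 P2=NH1
Op 7: best P0=NH2 P1=NH0 P2=NH1
Op 8: best P0=NH2 P1=- P2=NH1
Op 9: best P0=NH2 P1=- P2=NH1
Op 10: best P0=NH2 P1=NH0 P2=NH1
Op 11: best P0=NH2 P1=- P2=NH1
Op 12: best P0=NH2 P1=- P2=NH1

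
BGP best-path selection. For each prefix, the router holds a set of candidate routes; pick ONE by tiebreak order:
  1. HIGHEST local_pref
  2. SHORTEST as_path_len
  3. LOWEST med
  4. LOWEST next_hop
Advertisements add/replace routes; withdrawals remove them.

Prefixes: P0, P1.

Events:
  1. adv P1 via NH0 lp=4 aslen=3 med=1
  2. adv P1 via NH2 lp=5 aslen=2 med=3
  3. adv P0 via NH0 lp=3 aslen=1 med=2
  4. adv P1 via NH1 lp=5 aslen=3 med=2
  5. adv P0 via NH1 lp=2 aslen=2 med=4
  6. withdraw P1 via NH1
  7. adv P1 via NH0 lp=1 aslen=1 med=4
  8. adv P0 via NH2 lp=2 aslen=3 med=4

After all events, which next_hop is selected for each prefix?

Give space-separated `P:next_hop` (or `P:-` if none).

Op 1: best P0=- P1=NH0
Op 2: best P0=- P1=NH2
Op 3: best P0=NH0 P1=NH2
Op 4: best P0=NH0 P1=NH2
Op 5: best P0=NH0 P1=NH2
Op 6: best P0=NH0 P1=NH2
Op 7: best P0=NH0 P1=NH2
Op 8: best P0=NH0 P1=NH2

Answer: P0:NH0 P1:NH2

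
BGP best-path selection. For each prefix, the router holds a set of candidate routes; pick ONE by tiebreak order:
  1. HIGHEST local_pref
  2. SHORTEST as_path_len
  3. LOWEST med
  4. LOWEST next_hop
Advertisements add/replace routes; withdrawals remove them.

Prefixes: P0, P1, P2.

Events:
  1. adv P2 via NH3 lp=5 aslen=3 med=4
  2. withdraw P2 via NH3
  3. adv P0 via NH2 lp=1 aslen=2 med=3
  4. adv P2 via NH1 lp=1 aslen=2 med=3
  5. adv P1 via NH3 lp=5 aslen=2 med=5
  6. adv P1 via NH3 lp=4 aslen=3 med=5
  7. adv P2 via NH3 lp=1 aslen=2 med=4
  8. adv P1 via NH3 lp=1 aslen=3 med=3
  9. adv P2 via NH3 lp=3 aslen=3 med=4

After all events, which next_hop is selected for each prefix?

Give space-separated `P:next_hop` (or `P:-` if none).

Op 1: best P0=- P1=- P2=NH3
Op 2: best P0=- P1=- P2=-
Op 3: best P0=NH2 P1=- P2=-
Op 4: best P0=NH2 P1=- P2=NH1
Op 5: best P0=NH2 P1=NH3 P2=NH1
Op 6: best P0=NH2 P1=NH3 P2=NH1
Op 7: best P0=NH2 P1=NH3 P2=NH1
Op 8: best P0=NH2 P1=NH3 P2=NH1
Op 9: best P0=NH2 P1=NH3 P2=NH3

Answer: P0:NH2 P1:NH3 P2:NH3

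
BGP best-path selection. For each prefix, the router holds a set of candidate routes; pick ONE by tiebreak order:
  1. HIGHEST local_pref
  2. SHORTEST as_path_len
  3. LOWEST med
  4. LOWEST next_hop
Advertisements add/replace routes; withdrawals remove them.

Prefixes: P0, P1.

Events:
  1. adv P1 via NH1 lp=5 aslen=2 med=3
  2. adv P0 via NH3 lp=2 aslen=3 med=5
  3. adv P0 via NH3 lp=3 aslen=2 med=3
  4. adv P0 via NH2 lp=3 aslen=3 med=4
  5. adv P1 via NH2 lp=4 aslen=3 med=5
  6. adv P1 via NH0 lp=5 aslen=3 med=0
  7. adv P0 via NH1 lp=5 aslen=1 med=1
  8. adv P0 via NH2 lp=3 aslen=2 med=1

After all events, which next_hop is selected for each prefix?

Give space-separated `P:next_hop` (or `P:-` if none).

Answer: P0:NH1 P1:NH1

Derivation:
Op 1: best P0=- P1=NH1
Op 2: best P0=NH3 P1=NH1
Op 3: best P0=NH3 P1=NH1
Op 4: best P0=NH3 P1=NH1
Op 5: best P0=NH3 P1=NH1
Op 6: best P0=NH3 P1=NH1
Op 7: best P0=NH1 P1=NH1
Op 8: best P0=NH1 P1=NH1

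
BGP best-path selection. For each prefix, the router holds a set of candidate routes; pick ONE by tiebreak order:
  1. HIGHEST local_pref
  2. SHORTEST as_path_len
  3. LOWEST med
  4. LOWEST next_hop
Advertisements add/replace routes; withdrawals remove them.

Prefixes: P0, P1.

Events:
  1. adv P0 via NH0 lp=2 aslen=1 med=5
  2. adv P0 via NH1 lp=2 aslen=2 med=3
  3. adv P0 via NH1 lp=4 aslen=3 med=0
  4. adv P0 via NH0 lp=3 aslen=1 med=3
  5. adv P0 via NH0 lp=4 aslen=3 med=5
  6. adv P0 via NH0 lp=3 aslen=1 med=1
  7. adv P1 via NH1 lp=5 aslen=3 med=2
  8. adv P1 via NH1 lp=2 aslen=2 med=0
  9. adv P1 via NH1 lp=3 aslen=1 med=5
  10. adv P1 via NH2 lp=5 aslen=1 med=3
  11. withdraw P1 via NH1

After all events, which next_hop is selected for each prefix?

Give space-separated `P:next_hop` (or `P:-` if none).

Op 1: best P0=NH0 P1=-
Op 2: best P0=NH0 P1=-
Op 3: best P0=NH1 P1=-
Op 4: best P0=NH1 P1=-
Op 5: best P0=NH1 P1=-
Op 6: best P0=NH1 P1=-
Op 7: best P0=NH1 P1=NH1
Op 8: best P0=NH1 P1=NH1
Op 9: best P0=NH1 P1=NH1
Op 10: best P0=NH1 P1=NH2
Op 11: best P0=NH1 P1=NH2

Answer: P0:NH1 P1:NH2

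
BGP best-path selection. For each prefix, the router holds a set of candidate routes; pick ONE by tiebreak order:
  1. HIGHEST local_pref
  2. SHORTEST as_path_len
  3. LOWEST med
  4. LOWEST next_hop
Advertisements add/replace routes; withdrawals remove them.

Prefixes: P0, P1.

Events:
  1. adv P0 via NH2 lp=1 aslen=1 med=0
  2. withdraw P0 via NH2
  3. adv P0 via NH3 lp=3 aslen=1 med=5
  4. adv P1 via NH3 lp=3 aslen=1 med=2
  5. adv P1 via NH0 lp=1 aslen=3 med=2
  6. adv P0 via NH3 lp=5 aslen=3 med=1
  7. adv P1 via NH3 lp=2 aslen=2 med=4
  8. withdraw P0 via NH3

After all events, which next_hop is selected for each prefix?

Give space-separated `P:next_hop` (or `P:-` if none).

Answer: P0:- P1:NH3

Derivation:
Op 1: best P0=NH2 P1=-
Op 2: best P0=- P1=-
Op 3: best P0=NH3 P1=-
Op 4: best P0=NH3 P1=NH3
Op 5: best P0=NH3 P1=NH3
Op 6: best P0=NH3 P1=NH3
Op 7: best P0=NH3 P1=NH3
Op 8: best P0=- P1=NH3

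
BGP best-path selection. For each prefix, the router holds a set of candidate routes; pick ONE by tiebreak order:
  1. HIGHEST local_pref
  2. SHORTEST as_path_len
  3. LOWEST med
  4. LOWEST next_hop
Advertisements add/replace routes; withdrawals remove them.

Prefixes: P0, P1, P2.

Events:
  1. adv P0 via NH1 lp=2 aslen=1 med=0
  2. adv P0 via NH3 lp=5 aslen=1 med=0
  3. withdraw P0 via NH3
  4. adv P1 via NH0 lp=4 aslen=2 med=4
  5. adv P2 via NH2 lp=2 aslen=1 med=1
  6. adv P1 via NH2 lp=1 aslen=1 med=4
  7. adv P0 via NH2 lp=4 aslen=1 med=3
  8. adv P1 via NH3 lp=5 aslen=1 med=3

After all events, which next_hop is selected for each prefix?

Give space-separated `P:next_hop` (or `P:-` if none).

Answer: P0:NH2 P1:NH3 P2:NH2

Derivation:
Op 1: best P0=NH1 P1=- P2=-
Op 2: best P0=NH3 P1=- P2=-
Op 3: best P0=NH1 P1=- P2=-
Op 4: best P0=NH1 P1=NH0 P2=-
Op 5: best P0=NH1 P1=NH0 P2=NH2
Op 6: best P0=NH1 P1=NH0 P2=NH2
Op 7: best P0=NH2 P1=NH0 P2=NH2
Op 8: best P0=NH2 P1=NH3 P2=NH2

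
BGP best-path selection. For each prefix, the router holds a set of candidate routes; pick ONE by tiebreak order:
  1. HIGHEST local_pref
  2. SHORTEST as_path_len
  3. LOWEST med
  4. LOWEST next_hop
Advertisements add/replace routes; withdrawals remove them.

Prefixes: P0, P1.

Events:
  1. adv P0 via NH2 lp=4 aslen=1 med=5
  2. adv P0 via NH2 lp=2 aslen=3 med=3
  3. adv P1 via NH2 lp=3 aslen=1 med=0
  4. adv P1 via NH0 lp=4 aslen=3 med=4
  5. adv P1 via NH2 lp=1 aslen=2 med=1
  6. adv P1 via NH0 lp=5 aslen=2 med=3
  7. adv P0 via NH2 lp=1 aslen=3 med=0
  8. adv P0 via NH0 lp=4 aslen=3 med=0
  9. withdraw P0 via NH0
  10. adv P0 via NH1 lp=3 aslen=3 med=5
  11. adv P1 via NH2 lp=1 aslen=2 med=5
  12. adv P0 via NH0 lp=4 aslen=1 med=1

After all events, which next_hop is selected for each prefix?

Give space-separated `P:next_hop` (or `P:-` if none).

Op 1: best P0=NH2 P1=-
Op 2: best P0=NH2 P1=-
Op 3: best P0=NH2 P1=NH2
Op 4: best P0=NH2 P1=NH0
Op 5: best P0=NH2 P1=NH0
Op 6: best P0=NH2 P1=NH0
Op 7: best P0=NH2 P1=NH0
Op 8: best P0=NH0 P1=NH0
Op 9: best P0=NH2 P1=NH0
Op 10: best P0=NH1 P1=NH0
Op 11: best P0=NH1 P1=NH0
Op 12: best P0=NH0 P1=NH0

Answer: P0:NH0 P1:NH0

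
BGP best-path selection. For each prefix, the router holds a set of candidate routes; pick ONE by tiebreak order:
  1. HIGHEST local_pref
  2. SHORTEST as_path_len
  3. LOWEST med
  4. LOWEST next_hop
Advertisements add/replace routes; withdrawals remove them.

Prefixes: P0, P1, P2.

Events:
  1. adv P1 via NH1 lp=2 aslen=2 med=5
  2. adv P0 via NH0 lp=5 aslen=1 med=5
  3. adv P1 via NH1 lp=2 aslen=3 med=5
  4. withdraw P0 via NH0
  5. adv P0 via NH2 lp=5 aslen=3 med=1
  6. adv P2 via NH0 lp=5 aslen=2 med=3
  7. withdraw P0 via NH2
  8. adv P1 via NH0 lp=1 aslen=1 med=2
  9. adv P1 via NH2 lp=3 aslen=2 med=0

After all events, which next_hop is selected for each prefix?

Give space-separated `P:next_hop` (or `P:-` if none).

Op 1: best P0=- P1=NH1 P2=-
Op 2: best P0=NH0 P1=NH1 P2=-
Op 3: best P0=NH0 P1=NH1 P2=-
Op 4: best P0=- P1=NH1 P2=-
Op 5: best P0=NH2 P1=NH1 P2=-
Op 6: best P0=NH2 P1=NH1 P2=NH0
Op 7: best P0=- P1=NH1 P2=NH0
Op 8: best P0=- P1=NH1 P2=NH0
Op 9: best P0=- P1=NH2 P2=NH0

Answer: P0:- P1:NH2 P2:NH0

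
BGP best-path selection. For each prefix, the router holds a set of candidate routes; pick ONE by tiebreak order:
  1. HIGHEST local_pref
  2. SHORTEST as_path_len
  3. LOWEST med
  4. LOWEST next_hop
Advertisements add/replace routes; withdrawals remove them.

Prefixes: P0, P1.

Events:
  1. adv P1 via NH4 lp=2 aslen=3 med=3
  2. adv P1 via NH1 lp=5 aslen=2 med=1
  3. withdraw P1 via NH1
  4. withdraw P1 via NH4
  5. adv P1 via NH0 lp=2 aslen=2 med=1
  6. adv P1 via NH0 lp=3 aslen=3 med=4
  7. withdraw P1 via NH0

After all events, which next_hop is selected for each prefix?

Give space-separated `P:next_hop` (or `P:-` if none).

Answer: P0:- P1:-

Derivation:
Op 1: best P0=- P1=NH4
Op 2: best P0=- P1=NH1
Op 3: best P0=- P1=NH4
Op 4: best P0=- P1=-
Op 5: best P0=- P1=NH0
Op 6: best P0=- P1=NH0
Op 7: best P0=- P1=-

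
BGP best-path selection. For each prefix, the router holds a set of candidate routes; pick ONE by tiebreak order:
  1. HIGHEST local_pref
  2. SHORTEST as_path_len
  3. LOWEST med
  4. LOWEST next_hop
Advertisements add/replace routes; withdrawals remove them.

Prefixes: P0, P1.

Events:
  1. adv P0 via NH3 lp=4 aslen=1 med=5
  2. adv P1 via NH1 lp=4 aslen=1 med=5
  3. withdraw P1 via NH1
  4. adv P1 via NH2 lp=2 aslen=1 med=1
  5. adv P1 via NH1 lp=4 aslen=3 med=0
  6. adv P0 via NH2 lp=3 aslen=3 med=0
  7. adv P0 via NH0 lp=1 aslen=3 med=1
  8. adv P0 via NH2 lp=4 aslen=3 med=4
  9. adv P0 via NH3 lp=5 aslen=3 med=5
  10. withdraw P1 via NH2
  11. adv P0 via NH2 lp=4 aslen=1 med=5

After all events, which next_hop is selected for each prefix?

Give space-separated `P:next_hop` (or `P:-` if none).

Answer: P0:NH3 P1:NH1

Derivation:
Op 1: best P0=NH3 P1=-
Op 2: best P0=NH3 P1=NH1
Op 3: best P0=NH3 P1=-
Op 4: best P0=NH3 P1=NH2
Op 5: best P0=NH3 P1=NH1
Op 6: best P0=NH3 P1=NH1
Op 7: best P0=NH3 P1=NH1
Op 8: best P0=NH3 P1=NH1
Op 9: best P0=NH3 P1=NH1
Op 10: best P0=NH3 P1=NH1
Op 11: best P0=NH3 P1=NH1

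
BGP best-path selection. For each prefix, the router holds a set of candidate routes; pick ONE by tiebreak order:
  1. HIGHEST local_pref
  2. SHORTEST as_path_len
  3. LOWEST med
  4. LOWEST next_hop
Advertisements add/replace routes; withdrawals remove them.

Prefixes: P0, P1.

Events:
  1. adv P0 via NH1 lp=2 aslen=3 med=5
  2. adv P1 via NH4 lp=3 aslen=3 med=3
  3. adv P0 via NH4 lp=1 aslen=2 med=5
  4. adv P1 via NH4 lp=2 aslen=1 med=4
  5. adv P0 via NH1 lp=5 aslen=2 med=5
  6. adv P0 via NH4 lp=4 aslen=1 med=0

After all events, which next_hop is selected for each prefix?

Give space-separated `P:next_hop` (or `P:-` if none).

Answer: P0:NH1 P1:NH4

Derivation:
Op 1: best P0=NH1 P1=-
Op 2: best P0=NH1 P1=NH4
Op 3: best P0=NH1 P1=NH4
Op 4: best P0=NH1 P1=NH4
Op 5: best P0=NH1 P1=NH4
Op 6: best P0=NH1 P1=NH4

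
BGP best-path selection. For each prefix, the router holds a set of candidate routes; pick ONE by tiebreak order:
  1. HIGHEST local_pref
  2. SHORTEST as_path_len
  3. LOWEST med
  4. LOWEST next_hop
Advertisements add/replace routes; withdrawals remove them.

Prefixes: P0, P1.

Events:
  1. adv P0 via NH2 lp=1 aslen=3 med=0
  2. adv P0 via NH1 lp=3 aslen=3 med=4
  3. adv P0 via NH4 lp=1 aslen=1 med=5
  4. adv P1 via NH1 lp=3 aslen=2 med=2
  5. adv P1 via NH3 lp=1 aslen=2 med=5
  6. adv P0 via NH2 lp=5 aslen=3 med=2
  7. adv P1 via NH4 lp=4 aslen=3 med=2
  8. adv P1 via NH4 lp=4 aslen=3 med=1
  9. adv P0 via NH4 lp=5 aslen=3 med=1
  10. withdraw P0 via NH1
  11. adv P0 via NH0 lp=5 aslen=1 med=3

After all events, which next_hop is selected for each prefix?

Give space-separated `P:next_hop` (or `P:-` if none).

Op 1: best P0=NH2 P1=-
Op 2: best P0=NH1 P1=-
Op 3: best P0=NH1 P1=-
Op 4: best P0=NH1 P1=NH1
Op 5: best P0=NH1 P1=NH1
Op 6: best P0=NH2 P1=NH1
Op 7: best P0=NH2 P1=NH4
Op 8: best P0=NH2 P1=NH4
Op 9: best P0=NH4 P1=NH4
Op 10: best P0=NH4 P1=NH4
Op 11: best P0=NH0 P1=NH4

Answer: P0:NH0 P1:NH4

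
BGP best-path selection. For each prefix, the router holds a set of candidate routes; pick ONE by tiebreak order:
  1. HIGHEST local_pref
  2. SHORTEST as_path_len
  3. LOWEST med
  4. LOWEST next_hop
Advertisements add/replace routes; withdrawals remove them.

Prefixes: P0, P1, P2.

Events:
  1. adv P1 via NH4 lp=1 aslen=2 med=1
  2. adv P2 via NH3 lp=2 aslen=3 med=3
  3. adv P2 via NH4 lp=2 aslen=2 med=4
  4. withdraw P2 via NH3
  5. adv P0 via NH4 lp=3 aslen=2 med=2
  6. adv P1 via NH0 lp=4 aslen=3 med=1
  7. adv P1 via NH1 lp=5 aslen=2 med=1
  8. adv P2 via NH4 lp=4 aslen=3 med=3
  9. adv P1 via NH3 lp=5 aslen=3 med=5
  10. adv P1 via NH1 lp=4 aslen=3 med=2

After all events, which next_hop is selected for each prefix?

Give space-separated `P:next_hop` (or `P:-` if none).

Answer: P0:NH4 P1:NH3 P2:NH4

Derivation:
Op 1: best P0=- P1=NH4 P2=-
Op 2: best P0=- P1=NH4 P2=NH3
Op 3: best P0=- P1=NH4 P2=NH4
Op 4: best P0=- P1=NH4 P2=NH4
Op 5: best P0=NH4 P1=NH4 P2=NH4
Op 6: best P0=NH4 P1=NH0 P2=NH4
Op 7: best P0=NH4 P1=NH1 P2=NH4
Op 8: best P0=NH4 P1=NH1 P2=NH4
Op 9: best P0=NH4 P1=NH1 P2=NH4
Op 10: best P0=NH4 P1=NH3 P2=NH4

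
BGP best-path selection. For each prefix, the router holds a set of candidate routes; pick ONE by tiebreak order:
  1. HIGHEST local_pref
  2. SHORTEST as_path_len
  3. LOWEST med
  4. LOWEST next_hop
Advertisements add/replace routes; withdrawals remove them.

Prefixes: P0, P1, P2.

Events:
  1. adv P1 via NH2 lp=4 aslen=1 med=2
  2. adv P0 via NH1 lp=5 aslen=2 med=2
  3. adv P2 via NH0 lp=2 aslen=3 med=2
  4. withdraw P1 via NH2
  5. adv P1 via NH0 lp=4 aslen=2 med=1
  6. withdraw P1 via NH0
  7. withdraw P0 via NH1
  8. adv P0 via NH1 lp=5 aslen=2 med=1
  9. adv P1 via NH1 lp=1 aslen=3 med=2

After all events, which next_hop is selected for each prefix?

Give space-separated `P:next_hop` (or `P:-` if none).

Answer: P0:NH1 P1:NH1 P2:NH0

Derivation:
Op 1: best P0=- P1=NH2 P2=-
Op 2: best P0=NH1 P1=NH2 P2=-
Op 3: best P0=NH1 P1=NH2 P2=NH0
Op 4: best P0=NH1 P1=- P2=NH0
Op 5: best P0=NH1 P1=NH0 P2=NH0
Op 6: best P0=NH1 P1=- P2=NH0
Op 7: best P0=- P1=- P2=NH0
Op 8: best P0=NH1 P1=- P2=NH0
Op 9: best P0=NH1 P1=NH1 P2=NH0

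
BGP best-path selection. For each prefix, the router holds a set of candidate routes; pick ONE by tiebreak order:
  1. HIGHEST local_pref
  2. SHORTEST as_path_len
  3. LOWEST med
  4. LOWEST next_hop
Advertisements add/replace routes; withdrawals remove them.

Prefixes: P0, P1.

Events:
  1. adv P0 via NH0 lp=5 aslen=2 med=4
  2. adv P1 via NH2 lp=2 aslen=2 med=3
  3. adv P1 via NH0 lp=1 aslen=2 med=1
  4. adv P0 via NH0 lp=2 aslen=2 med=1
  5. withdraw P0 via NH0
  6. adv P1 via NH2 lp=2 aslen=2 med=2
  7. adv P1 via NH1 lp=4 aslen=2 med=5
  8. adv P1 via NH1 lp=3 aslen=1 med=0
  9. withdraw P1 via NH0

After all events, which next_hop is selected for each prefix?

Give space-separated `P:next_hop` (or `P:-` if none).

Answer: P0:- P1:NH1

Derivation:
Op 1: best P0=NH0 P1=-
Op 2: best P0=NH0 P1=NH2
Op 3: best P0=NH0 P1=NH2
Op 4: best P0=NH0 P1=NH2
Op 5: best P0=- P1=NH2
Op 6: best P0=- P1=NH2
Op 7: best P0=- P1=NH1
Op 8: best P0=- P1=NH1
Op 9: best P0=- P1=NH1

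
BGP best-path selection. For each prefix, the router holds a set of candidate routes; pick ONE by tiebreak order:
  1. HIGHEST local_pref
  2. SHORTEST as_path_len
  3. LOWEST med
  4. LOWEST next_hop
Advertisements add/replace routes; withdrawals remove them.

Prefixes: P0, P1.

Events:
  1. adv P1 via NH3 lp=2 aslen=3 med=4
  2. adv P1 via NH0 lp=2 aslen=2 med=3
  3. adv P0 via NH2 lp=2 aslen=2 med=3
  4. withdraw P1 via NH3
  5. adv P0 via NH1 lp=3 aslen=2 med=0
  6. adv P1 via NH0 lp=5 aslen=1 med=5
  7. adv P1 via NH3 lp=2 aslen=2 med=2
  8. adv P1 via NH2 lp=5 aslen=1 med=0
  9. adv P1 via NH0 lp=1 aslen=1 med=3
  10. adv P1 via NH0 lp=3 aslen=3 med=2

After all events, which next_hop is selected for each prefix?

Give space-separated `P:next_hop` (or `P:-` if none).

Answer: P0:NH1 P1:NH2

Derivation:
Op 1: best P0=- P1=NH3
Op 2: best P0=- P1=NH0
Op 3: best P0=NH2 P1=NH0
Op 4: best P0=NH2 P1=NH0
Op 5: best P0=NH1 P1=NH0
Op 6: best P0=NH1 P1=NH0
Op 7: best P0=NH1 P1=NH0
Op 8: best P0=NH1 P1=NH2
Op 9: best P0=NH1 P1=NH2
Op 10: best P0=NH1 P1=NH2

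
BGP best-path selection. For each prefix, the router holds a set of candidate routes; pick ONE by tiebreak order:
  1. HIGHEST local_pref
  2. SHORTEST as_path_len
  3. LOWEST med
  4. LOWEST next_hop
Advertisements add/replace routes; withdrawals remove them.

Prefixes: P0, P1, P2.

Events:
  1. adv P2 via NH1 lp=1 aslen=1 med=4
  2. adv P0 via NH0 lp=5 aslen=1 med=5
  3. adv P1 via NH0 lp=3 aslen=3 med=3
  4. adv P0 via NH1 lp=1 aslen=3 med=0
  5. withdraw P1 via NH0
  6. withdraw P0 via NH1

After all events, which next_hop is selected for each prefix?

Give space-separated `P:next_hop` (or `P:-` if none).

Answer: P0:NH0 P1:- P2:NH1

Derivation:
Op 1: best P0=- P1=- P2=NH1
Op 2: best P0=NH0 P1=- P2=NH1
Op 3: best P0=NH0 P1=NH0 P2=NH1
Op 4: best P0=NH0 P1=NH0 P2=NH1
Op 5: best P0=NH0 P1=- P2=NH1
Op 6: best P0=NH0 P1=- P2=NH1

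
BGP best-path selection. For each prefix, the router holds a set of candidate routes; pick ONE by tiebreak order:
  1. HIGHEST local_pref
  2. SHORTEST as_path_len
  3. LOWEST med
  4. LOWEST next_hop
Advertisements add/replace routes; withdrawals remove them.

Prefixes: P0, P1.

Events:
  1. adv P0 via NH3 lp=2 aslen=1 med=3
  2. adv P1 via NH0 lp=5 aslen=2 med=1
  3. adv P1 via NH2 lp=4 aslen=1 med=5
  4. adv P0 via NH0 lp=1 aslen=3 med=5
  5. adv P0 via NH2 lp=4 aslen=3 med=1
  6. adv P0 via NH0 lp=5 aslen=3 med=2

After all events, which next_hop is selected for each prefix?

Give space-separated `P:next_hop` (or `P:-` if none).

Op 1: best P0=NH3 P1=-
Op 2: best P0=NH3 P1=NH0
Op 3: best P0=NH3 P1=NH0
Op 4: best P0=NH3 P1=NH0
Op 5: best P0=NH2 P1=NH0
Op 6: best P0=NH0 P1=NH0

Answer: P0:NH0 P1:NH0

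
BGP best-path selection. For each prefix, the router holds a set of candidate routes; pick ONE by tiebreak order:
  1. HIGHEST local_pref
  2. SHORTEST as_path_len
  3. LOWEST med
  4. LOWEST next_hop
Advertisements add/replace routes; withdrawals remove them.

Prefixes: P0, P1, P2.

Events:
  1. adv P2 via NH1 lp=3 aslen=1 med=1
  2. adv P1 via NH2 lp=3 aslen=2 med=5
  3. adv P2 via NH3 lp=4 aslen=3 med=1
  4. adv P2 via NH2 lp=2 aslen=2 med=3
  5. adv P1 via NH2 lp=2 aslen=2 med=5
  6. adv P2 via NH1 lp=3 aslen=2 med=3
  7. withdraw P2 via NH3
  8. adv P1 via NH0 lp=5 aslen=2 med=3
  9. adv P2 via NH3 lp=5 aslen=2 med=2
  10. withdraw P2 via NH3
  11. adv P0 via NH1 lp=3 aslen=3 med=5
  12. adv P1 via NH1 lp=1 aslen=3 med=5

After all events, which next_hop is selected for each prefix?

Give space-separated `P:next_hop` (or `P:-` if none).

Answer: P0:NH1 P1:NH0 P2:NH1

Derivation:
Op 1: best P0=- P1=- P2=NH1
Op 2: best P0=- P1=NH2 P2=NH1
Op 3: best P0=- P1=NH2 P2=NH3
Op 4: best P0=- P1=NH2 P2=NH3
Op 5: best P0=- P1=NH2 P2=NH3
Op 6: best P0=- P1=NH2 P2=NH3
Op 7: best P0=- P1=NH2 P2=NH1
Op 8: best P0=- P1=NH0 P2=NH1
Op 9: best P0=- P1=NH0 P2=NH3
Op 10: best P0=- P1=NH0 P2=NH1
Op 11: best P0=NH1 P1=NH0 P2=NH1
Op 12: best P0=NH1 P1=NH0 P2=NH1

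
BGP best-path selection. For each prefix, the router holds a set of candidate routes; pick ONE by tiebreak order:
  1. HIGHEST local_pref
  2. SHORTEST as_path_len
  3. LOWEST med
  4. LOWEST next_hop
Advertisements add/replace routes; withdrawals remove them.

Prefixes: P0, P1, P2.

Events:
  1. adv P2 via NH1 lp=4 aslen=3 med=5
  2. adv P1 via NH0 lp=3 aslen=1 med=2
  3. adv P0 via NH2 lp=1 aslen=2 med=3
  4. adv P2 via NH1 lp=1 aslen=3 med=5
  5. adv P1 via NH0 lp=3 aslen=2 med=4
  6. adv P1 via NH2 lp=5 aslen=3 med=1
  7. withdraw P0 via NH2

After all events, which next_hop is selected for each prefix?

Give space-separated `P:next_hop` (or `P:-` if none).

Answer: P0:- P1:NH2 P2:NH1

Derivation:
Op 1: best P0=- P1=- P2=NH1
Op 2: best P0=- P1=NH0 P2=NH1
Op 3: best P0=NH2 P1=NH0 P2=NH1
Op 4: best P0=NH2 P1=NH0 P2=NH1
Op 5: best P0=NH2 P1=NH0 P2=NH1
Op 6: best P0=NH2 P1=NH2 P2=NH1
Op 7: best P0=- P1=NH2 P2=NH1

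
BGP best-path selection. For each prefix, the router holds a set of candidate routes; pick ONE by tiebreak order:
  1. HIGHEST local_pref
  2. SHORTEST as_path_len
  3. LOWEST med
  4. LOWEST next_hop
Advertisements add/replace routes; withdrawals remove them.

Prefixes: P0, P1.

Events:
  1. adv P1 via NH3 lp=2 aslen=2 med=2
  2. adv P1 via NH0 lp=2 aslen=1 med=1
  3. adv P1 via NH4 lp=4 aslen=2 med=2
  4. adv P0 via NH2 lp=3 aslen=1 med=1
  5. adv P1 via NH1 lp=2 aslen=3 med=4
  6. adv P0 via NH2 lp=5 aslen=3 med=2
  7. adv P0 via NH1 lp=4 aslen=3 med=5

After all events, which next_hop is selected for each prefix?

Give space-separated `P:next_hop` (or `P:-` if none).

Answer: P0:NH2 P1:NH4

Derivation:
Op 1: best P0=- P1=NH3
Op 2: best P0=- P1=NH0
Op 3: best P0=- P1=NH4
Op 4: best P0=NH2 P1=NH4
Op 5: best P0=NH2 P1=NH4
Op 6: best P0=NH2 P1=NH4
Op 7: best P0=NH2 P1=NH4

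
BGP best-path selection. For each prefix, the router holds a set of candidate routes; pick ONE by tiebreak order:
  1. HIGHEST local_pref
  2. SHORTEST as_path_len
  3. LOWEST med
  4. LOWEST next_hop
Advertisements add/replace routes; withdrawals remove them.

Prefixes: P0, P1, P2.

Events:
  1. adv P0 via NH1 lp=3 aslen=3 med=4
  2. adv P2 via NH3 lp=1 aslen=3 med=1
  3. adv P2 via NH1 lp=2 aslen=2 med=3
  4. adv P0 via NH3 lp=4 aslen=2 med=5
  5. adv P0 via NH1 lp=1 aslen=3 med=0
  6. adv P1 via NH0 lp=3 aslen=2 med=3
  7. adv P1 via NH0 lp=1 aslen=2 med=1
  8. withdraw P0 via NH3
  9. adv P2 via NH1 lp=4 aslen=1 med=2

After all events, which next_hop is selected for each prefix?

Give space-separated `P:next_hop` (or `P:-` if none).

Answer: P0:NH1 P1:NH0 P2:NH1

Derivation:
Op 1: best P0=NH1 P1=- P2=-
Op 2: best P0=NH1 P1=- P2=NH3
Op 3: best P0=NH1 P1=- P2=NH1
Op 4: best P0=NH3 P1=- P2=NH1
Op 5: best P0=NH3 P1=- P2=NH1
Op 6: best P0=NH3 P1=NH0 P2=NH1
Op 7: best P0=NH3 P1=NH0 P2=NH1
Op 8: best P0=NH1 P1=NH0 P2=NH1
Op 9: best P0=NH1 P1=NH0 P2=NH1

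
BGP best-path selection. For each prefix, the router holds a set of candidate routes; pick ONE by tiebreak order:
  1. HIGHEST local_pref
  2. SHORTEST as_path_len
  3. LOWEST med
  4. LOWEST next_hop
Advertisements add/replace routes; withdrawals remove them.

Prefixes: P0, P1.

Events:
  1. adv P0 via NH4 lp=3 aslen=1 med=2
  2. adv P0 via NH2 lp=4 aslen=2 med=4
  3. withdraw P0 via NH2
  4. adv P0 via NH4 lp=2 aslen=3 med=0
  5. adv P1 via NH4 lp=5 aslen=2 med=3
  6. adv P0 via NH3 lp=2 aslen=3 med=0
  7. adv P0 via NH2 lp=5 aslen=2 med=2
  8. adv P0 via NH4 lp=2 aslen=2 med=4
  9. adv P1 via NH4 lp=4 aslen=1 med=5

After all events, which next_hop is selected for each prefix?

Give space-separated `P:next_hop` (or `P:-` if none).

Op 1: best P0=NH4 P1=-
Op 2: best P0=NH2 P1=-
Op 3: best P0=NH4 P1=-
Op 4: best P0=NH4 P1=-
Op 5: best P0=NH4 P1=NH4
Op 6: best P0=NH3 P1=NH4
Op 7: best P0=NH2 P1=NH4
Op 8: best P0=NH2 P1=NH4
Op 9: best P0=NH2 P1=NH4

Answer: P0:NH2 P1:NH4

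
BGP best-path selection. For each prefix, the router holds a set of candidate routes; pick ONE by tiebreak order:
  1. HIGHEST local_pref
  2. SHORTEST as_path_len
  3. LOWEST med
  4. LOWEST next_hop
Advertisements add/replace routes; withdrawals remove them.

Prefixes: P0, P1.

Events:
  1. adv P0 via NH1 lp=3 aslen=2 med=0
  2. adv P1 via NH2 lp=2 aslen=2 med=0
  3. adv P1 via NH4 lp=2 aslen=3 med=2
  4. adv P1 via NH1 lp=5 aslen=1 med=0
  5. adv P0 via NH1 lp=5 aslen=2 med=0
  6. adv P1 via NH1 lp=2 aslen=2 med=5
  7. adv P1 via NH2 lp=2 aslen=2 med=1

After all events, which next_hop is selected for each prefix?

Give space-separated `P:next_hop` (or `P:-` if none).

Op 1: best P0=NH1 P1=-
Op 2: best P0=NH1 P1=NH2
Op 3: best P0=NH1 P1=NH2
Op 4: best P0=NH1 P1=NH1
Op 5: best P0=NH1 P1=NH1
Op 6: best P0=NH1 P1=NH2
Op 7: best P0=NH1 P1=NH2

Answer: P0:NH1 P1:NH2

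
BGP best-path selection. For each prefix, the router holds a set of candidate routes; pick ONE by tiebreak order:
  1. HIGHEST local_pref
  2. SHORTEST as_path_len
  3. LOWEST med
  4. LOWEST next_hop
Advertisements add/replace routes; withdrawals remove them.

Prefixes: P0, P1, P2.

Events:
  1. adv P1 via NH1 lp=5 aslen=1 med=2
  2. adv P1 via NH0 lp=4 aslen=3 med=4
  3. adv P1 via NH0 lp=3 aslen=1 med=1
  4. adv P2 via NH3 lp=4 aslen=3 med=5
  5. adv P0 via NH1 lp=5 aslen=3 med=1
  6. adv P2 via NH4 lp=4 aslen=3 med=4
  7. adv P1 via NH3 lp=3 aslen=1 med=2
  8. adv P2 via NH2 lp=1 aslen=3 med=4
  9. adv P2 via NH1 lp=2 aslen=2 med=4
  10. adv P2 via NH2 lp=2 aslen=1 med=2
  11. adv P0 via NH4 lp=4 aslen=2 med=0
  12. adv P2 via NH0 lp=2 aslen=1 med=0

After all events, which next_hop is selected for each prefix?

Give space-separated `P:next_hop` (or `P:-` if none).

Op 1: best P0=- P1=NH1 P2=-
Op 2: best P0=- P1=NH1 P2=-
Op 3: best P0=- P1=NH1 P2=-
Op 4: best P0=- P1=NH1 P2=NH3
Op 5: best P0=NH1 P1=NH1 P2=NH3
Op 6: best P0=NH1 P1=NH1 P2=NH4
Op 7: best P0=NH1 P1=NH1 P2=NH4
Op 8: best P0=NH1 P1=NH1 P2=NH4
Op 9: best P0=NH1 P1=NH1 P2=NH4
Op 10: best P0=NH1 P1=NH1 P2=NH4
Op 11: best P0=NH1 P1=NH1 P2=NH4
Op 12: best P0=NH1 P1=NH1 P2=NH4

Answer: P0:NH1 P1:NH1 P2:NH4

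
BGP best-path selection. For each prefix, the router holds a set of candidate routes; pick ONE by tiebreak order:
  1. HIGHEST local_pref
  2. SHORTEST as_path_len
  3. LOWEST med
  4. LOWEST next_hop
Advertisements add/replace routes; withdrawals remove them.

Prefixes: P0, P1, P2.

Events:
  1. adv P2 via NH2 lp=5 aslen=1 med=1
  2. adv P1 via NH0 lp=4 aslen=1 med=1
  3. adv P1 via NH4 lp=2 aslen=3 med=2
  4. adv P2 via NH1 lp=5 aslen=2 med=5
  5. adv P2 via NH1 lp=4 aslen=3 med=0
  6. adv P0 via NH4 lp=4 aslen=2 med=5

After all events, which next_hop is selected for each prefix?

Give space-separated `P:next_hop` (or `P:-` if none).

Op 1: best P0=- P1=- P2=NH2
Op 2: best P0=- P1=NH0 P2=NH2
Op 3: best P0=- P1=NH0 P2=NH2
Op 4: best P0=- P1=NH0 P2=NH2
Op 5: best P0=- P1=NH0 P2=NH2
Op 6: best P0=NH4 P1=NH0 P2=NH2

Answer: P0:NH4 P1:NH0 P2:NH2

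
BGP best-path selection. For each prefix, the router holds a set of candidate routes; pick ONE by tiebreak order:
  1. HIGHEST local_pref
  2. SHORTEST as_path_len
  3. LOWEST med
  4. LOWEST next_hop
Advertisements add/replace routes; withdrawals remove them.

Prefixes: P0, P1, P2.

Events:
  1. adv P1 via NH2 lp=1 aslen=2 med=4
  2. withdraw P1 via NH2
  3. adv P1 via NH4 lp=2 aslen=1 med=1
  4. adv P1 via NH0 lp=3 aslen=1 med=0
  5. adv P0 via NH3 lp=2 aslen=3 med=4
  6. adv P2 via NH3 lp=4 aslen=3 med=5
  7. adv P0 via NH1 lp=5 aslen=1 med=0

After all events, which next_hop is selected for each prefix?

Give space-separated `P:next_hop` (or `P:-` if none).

Answer: P0:NH1 P1:NH0 P2:NH3

Derivation:
Op 1: best P0=- P1=NH2 P2=-
Op 2: best P0=- P1=- P2=-
Op 3: best P0=- P1=NH4 P2=-
Op 4: best P0=- P1=NH0 P2=-
Op 5: best P0=NH3 P1=NH0 P2=-
Op 6: best P0=NH3 P1=NH0 P2=NH3
Op 7: best P0=NH1 P1=NH0 P2=NH3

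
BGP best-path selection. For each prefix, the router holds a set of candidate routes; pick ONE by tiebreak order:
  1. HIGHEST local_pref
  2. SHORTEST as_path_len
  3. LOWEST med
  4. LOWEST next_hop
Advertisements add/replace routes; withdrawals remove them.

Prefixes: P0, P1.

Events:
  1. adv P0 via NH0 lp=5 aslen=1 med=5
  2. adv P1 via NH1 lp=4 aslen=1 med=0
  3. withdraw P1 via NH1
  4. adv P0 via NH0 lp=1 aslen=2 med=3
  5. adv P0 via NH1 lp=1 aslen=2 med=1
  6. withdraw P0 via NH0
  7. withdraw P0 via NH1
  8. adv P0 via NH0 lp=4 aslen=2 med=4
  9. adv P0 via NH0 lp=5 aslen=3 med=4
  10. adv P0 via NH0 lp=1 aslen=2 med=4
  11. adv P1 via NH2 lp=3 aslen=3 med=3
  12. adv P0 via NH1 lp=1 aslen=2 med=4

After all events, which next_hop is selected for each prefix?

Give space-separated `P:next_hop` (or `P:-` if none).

Answer: P0:NH0 P1:NH2

Derivation:
Op 1: best P0=NH0 P1=-
Op 2: best P0=NH0 P1=NH1
Op 3: best P0=NH0 P1=-
Op 4: best P0=NH0 P1=-
Op 5: best P0=NH1 P1=-
Op 6: best P0=NH1 P1=-
Op 7: best P0=- P1=-
Op 8: best P0=NH0 P1=-
Op 9: best P0=NH0 P1=-
Op 10: best P0=NH0 P1=-
Op 11: best P0=NH0 P1=NH2
Op 12: best P0=NH0 P1=NH2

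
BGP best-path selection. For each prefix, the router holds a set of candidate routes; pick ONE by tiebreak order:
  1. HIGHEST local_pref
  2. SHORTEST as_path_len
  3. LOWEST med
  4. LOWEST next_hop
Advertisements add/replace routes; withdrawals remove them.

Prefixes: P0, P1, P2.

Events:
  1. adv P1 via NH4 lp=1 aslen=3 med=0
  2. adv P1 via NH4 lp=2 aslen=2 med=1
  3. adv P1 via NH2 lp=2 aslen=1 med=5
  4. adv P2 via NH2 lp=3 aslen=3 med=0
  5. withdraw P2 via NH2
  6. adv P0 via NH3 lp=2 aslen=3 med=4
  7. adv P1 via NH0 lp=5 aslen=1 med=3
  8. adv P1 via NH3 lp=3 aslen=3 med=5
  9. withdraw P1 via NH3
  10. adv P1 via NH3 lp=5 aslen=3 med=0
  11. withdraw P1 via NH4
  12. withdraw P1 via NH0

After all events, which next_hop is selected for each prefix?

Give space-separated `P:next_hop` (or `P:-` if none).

Op 1: best P0=- P1=NH4 P2=-
Op 2: best P0=- P1=NH4 P2=-
Op 3: best P0=- P1=NH2 P2=-
Op 4: best P0=- P1=NH2 P2=NH2
Op 5: best P0=- P1=NH2 P2=-
Op 6: best P0=NH3 P1=NH2 P2=-
Op 7: best P0=NH3 P1=NH0 P2=-
Op 8: best P0=NH3 P1=NH0 P2=-
Op 9: best P0=NH3 P1=NH0 P2=-
Op 10: best P0=NH3 P1=NH0 P2=-
Op 11: best P0=NH3 P1=NH0 P2=-
Op 12: best P0=NH3 P1=NH3 P2=-

Answer: P0:NH3 P1:NH3 P2:-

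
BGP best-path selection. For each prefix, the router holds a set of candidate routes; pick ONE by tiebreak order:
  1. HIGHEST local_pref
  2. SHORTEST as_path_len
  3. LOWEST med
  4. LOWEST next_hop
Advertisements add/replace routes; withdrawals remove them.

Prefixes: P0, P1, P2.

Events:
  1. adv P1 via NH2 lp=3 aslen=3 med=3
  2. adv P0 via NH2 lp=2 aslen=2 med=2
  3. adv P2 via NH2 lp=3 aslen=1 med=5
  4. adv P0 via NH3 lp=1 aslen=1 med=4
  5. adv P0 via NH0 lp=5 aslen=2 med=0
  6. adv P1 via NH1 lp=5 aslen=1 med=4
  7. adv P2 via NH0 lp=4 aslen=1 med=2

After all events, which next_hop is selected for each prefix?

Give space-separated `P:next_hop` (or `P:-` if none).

Answer: P0:NH0 P1:NH1 P2:NH0

Derivation:
Op 1: best P0=- P1=NH2 P2=-
Op 2: best P0=NH2 P1=NH2 P2=-
Op 3: best P0=NH2 P1=NH2 P2=NH2
Op 4: best P0=NH2 P1=NH2 P2=NH2
Op 5: best P0=NH0 P1=NH2 P2=NH2
Op 6: best P0=NH0 P1=NH1 P2=NH2
Op 7: best P0=NH0 P1=NH1 P2=NH0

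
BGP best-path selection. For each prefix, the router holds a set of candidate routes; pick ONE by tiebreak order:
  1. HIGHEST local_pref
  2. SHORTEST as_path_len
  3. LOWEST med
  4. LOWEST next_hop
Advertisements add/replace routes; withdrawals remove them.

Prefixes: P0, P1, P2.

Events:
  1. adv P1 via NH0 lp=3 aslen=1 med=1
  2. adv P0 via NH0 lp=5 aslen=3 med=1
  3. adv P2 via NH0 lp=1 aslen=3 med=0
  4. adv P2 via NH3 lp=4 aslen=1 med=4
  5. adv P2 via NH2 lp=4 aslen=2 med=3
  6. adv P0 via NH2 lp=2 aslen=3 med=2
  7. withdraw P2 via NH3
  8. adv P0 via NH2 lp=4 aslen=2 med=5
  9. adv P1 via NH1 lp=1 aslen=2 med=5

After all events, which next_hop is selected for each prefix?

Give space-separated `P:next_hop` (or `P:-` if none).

Answer: P0:NH0 P1:NH0 P2:NH2

Derivation:
Op 1: best P0=- P1=NH0 P2=-
Op 2: best P0=NH0 P1=NH0 P2=-
Op 3: best P0=NH0 P1=NH0 P2=NH0
Op 4: best P0=NH0 P1=NH0 P2=NH3
Op 5: best P0=NH0 P1=NH0 P2=NH3
Op 6: best P0=NH0 P1=NH0 P2=NH3
Op 7: best P0=NH0 P1=NH0 P2=NH2
Op 8: best P0=NH0 P1=NH0 P2=NH2
Op 9: best P0=NH0 P1=NH0 P2=NH2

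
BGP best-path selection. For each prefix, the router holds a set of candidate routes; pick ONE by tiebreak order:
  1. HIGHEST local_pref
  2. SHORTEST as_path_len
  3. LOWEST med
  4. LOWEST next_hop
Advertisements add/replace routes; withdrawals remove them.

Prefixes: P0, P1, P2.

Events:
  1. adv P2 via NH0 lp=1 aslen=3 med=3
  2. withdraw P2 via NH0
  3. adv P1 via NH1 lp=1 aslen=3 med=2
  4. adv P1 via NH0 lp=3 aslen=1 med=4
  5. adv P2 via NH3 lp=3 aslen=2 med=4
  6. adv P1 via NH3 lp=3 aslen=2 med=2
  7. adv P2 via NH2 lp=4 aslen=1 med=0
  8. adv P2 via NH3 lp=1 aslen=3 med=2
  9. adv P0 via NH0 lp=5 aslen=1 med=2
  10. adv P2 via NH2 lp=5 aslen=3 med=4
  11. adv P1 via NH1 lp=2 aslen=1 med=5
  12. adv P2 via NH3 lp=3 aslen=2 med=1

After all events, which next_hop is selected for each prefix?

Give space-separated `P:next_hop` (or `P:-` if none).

Answer: P0:NH0 P1:NH0 P2:NH2

Derivation:
Op 1: best P0=- P1=- P2=NH0
Op 2: best P0=- P1=- P2=-
Op 3: best P0=- P1=NH1 P2=-
Op 4: best P0=- P1=NH0 P2=-
Op 5: best P0=- P1=NH0 P2=NH3
Op 6: best P0=- P1=NH0 P2=NH3
Op 7: best P0=- P1=NH0 P2=NH2
Op 8: best P0=- P1=NH0 P2=NH2
Op 9: best P0=NH0 P1=NH0 P2=NH2
Op 10: best P0=NH0 P1=NH0 P2=NH2
Op 11: best P0=NH0 P1=NH0 P2=NH2
Op 12: best P0=NH0 P1=NH0 P2=NH2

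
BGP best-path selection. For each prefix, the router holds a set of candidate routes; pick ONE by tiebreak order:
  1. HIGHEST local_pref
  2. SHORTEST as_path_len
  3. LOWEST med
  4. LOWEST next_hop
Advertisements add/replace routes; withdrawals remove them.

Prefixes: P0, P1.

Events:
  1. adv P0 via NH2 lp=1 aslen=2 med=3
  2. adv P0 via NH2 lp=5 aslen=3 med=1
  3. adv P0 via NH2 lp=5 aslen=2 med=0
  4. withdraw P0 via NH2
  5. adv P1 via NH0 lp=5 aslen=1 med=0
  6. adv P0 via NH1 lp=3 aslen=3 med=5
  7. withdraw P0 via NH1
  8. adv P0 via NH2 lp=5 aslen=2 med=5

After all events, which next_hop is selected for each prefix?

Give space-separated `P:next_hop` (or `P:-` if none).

Answer: P0:NH2 P1:NH0

Derivation:
Op 1: best P0=NH2 P1=-
Op 2: best P0=NH2 P1=-
Op 3: best P0=NH2 P1=-
Op 4: best P0=- P1=-
Op 5: best P0=- P1=NH0
Op 6: best P0=NH1 P1=NH0
Op 7: best P0=- P1=NH0
Op 8: best P0=NH2 P1=NH0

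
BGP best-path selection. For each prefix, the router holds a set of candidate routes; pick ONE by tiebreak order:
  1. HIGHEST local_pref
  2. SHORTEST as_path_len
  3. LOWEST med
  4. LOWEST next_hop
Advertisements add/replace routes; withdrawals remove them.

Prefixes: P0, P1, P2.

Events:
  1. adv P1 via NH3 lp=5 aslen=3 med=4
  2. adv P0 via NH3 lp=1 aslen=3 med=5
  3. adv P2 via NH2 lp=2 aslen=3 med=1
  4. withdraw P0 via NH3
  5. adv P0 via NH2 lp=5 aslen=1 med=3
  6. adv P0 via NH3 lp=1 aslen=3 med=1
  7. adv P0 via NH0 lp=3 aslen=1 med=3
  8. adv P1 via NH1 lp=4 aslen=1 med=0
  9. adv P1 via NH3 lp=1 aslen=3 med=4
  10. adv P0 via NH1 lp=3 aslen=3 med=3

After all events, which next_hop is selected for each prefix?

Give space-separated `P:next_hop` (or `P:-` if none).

Answer: P0:NH2 P1:NH1 P2:NH2

Derivation:
Op 1: best P0=- P1=NH3 P2=-
Op 2: best P0=NH3 P1=NH3 P2=-
Op 3: best P0=NH3 P1=NH3 P2=NH2
Op 4: best P0=- P1=NH3 P2=NH2
Op 5: best P0=NH2 P1=NH3 P2=NH2
Op 6: best P0=NH2 P1=NH3 P2=NH2
Op 7: best P0=NH2 P1=NH3 P2=NH2
Op 8: best P0=NH2 P1=NH3 P2=NH2
Op 9: best P0=NH2 P1=NH1 P2=NH2
Op 10: best P0=NH2 P1=NH1 P2=NH2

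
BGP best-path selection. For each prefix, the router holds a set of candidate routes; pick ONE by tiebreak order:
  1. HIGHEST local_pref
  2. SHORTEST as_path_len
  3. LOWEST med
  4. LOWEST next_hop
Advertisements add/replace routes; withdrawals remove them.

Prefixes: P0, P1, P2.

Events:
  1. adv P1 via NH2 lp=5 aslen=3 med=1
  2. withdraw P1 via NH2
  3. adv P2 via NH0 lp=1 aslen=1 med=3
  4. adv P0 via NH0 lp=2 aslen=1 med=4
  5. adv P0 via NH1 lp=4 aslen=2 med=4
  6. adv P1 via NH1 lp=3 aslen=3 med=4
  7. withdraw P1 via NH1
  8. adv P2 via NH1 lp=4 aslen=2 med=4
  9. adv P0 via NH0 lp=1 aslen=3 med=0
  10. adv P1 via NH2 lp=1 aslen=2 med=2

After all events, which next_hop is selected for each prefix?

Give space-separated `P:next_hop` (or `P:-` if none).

Answer: P0:NH1 P1:NH2 P2:NH1

Derivation:
Op 1: best P0=- P1=NH2 P2=-
Op 2: best P0=- P1=- P2=-
Op 3: best P0=- P1=- P2=NH0
Op 4: best P0=NH0 P1=- P2=NH0
Op 5: best P0=NH1 P1=- P2=NH0
Op 6: best P0=NH1 P1=NH1 P2=NH0
Op 7: best P0=NH1 P1=- P2=NH0
Op 8: best P0=NH1 P1=- P2=NH1
Op 9: best P0=NH1 P1=- P2=NH1
Op 10: best P0=NH1 P1=NH2 P2=NH1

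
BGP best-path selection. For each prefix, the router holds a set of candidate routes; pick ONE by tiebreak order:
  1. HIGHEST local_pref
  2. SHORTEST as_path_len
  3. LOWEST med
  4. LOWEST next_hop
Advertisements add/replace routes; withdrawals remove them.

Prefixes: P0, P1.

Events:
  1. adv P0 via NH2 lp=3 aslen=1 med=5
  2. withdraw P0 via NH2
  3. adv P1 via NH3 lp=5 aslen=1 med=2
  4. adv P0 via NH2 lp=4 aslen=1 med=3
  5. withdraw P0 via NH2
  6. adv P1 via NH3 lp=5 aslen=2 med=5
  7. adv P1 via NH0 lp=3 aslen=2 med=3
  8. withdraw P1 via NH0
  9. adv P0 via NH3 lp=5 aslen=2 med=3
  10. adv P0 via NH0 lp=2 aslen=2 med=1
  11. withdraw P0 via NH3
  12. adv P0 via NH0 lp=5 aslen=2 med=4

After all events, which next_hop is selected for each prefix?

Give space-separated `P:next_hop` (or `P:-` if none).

Answer: P0:NH0 P1:NH3

Derivation:
Op 1: best P0=NH2 P1=-
Op 2: best P0=- P1=-
Op 3: best P0=- P1=NH3
Op 4: best P0=NH2 P1=NH3
Op 5: best P0=- P1=NH3
Op 6: best P0=- P1=NH3
Op 7: best P0=- P1=NH3
Op 8: best P0=- P1=NH3
Op 9: best P0=NH3 P1=NH3
Op 10: best P0=NH3 P1=NH3
Op 11: best P0=NH0 P1=NH3
Op 12: best P0=NH0 P1=NH3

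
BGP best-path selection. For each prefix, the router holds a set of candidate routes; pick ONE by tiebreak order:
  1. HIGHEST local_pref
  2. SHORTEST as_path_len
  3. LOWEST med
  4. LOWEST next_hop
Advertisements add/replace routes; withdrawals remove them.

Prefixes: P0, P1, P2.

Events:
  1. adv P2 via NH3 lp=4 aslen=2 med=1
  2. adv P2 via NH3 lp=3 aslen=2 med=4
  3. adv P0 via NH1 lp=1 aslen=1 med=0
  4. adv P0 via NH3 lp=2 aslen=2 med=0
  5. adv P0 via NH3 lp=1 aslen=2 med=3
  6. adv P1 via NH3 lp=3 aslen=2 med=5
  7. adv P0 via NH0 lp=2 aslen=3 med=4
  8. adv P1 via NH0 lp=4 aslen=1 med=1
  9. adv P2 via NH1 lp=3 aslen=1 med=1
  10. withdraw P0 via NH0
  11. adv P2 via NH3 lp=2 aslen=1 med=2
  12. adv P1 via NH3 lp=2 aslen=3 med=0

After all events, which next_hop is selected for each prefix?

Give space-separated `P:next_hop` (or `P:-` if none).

Op 1: best P0=- P1=- P2=NH3
Op 2: best P0=- P1=- P2=NH3
Op 3: best P0=NH1 P1=- P2=NH3
Op 4: best P0=NH3 P1=- P2=NH3
Op 5: best P0=NH1 P1=- P2=NH3
Op 6: best P0=NH1 P1=NH3 P2=NH3
Op 7: best P0=NH0 P1=NH3 P2=NH3
Op 8: best P0=NH0 P1=NH0 P2=NH3
Op 9: best P0=NH0 P1=NH0 P2=NH1
Op 10: best P0=NH1 P1=NH0 P2=NH1
Op 11: best P0=NH1 P1=NH0 P2=NH1
Op 12: best P0=NH1 P1=NH0 P2=NH1

Answer: P0:NH1 P1:NH0 P2:NH1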